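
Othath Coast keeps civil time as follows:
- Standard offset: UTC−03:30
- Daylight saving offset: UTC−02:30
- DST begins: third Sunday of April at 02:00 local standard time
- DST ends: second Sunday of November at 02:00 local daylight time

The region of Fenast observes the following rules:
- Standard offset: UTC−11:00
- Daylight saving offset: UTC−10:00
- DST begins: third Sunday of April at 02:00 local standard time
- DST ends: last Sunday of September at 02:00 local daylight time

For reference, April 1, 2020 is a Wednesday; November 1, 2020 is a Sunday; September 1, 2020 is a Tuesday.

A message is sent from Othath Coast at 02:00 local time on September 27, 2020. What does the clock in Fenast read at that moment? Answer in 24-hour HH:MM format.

1 April 2020 is a Wednesday, so the first Sunday is April 5 and the third is April 19.
1 November 2020 is a Sunday, so the first Sunday is November 1 and the second is November 8.
Daylight saving runs 19 April – 8 November; September 27, 2020 is inside that window, so Othath Coast is at UTC−02:30.
02:00 Othath Coast + 2h30m = 04:30 UTC.
1 April 2020 is a Wednesday, so the first Sunday is April 5 and the third is April 19.
1 September 2020 is a Tuesday, so Sundays fall on 6, 13, 20, 27; the last is September 27.
At the standard offset (UTC−11:00), 04:30 UTC − 11h = 17:30 Fenast standard time (rolling into the previous day, 26 September 2020).
The standard-time date in Fenast, September 26, 2020, falls between 19 April and 27 September, so daylight saving is in effect and Fenast is at UTC−10:00.
04:30 UTC − 10h = 18:30 Fenast (rolling into the previous day, 26 September 2020).

18:30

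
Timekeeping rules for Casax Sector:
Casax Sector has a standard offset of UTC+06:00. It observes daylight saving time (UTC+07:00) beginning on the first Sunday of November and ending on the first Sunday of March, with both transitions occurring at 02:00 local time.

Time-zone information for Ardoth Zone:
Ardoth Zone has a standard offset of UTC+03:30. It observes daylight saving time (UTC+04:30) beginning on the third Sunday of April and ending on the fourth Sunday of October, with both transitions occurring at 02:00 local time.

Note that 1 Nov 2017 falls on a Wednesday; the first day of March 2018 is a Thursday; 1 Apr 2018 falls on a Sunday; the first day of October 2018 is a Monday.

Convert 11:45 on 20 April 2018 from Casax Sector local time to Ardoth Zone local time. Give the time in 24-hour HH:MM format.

10:15

1 November 2017 is a Wednesday, so the first Sunday is November 5.
1 March 2018 is a Thursday, so the first Sunday is March 4.
20 April 2018 is outside the daylight-saving period (5 November 2017 – 4 March 2018), so Casax Sector is on standard time, UTC+06:00.
11:45 Casax Sector − 6h = 05:45 UTC.
1 April 2018 is a Sunday, so the first Sunday is April 1 and the third is April 15.
1 October 2018 is a Monday, so the first Sunday is October 7 and the fourth is October 28.
At the standard offset (UTC+03:30), 05:45 UTC + 3h30m = 09:15 Ardoth Zone standard time.
Daylight saving runs 15 April – 28 October; the standard-time date in Ardoth Zone, 20 April 2018, is inside that window, so Ardoth Zone is at UTC+04:30.
05:45 UTC + 4h30m = 10:15 Ardoth Zone.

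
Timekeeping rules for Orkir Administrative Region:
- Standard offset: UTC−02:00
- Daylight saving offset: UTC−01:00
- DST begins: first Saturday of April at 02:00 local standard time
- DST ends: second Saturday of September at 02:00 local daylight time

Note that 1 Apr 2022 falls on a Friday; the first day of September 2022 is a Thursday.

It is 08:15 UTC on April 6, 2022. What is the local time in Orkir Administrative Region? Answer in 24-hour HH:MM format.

1 April 2022 is a Friday, so the first Saturday is April 2.
1 September 2022 is a Thursday, so the first Saturday is September 3 and the second is September 10.
At the standard offset (UTC−02:00), 08:15 UTC − 2h = 06:15 Orkir Administrative Region standard time.
Daylight saving runs 2 April – 10 September; the standard-time date in Orkir Administrative Region, April 6, 2022, is inside that window, so Orkir Administrative Region is at UTC−01:00.
08:15 UTC − 1h = 07:15 local.

07:15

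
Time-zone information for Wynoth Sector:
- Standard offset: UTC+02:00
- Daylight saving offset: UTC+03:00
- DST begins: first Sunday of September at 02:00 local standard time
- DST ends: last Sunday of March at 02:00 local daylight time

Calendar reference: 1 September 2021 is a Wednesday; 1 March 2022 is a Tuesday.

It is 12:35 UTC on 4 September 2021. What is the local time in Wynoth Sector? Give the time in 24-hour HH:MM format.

14:35

1 September 2021 is a Wednesday, so the first Sunday is September 5.
1 March 2022 is a Tuesday, so Sundays fall on 6, 13, 20, 27; the last is March 27.
At the standard offset (UTC+02:00), 12:35 UTC + 2h = 14:35 Wynoth Sector standard time.
The standard-time date in Wynoth Sector, 4 September 2021, does not fall between 5 September 2021 and 27 March 2022, so daylight saving is not in effect and Wynoth Sector is at UTC+02:00.
12:35 UTC + 2h = 14:35 local.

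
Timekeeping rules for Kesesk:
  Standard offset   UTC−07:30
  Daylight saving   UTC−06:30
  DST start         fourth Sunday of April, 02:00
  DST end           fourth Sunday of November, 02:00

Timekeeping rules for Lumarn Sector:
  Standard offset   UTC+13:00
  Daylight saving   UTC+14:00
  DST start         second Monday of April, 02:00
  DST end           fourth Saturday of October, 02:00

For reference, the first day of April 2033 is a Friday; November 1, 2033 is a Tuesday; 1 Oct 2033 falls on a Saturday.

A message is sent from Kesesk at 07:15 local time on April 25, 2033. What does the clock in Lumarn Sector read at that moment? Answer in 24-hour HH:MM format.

03:45

1 April 2033 is a Friday, so the first Sunday is April 3 and the fourth is April 24.
1 November 2033 is a Tuesday, so the first Sunday is November 6 and the fourth is November 27.
April 25, 2033 lies within the daylight-saving period (24 April – 27 November), so Kesesk is on daylight time, UTC−06:30.
07:15 Kesesk + 6h30m = 13:45 UTC.
1 April 2033 is a Friday, so the first Monday is April 4 and the second is April 11.
1 October 2033 is a Saturday, so the first Saturday is October 1 and the fourth is October 22.
At the standard offset (UTC+13:00), 13:45 UTC + 13h = 02:45 Lumarn Sector standard time (rolling into the next day, 26 April 2033).
The standard-time date in Lumarn Sector, April 26, 2033, lies within the daylight-saving period (11 April – 22 October), so Lumarn Sector is on daylight time, UTC+14:00.
13:45 UTC + 14h = 03:45 Lumarn Sector (rolling into the next day, 26 April 2033).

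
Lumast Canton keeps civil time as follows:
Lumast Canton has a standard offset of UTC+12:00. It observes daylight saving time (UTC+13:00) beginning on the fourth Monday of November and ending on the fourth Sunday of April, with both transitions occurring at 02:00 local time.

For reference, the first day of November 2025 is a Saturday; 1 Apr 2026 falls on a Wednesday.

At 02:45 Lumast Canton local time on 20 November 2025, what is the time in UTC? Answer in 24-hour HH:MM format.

1 November 2025 is a Saturday, so the first Monday is November 3 and the fourth is November 24.
1 April 2026 is a Wednesday, so the first Sunday is April 5 and the fourth is April 26.
20 November 2025 does not fall between 24 November 2025 and 26 April 2026, so daylight saving is not in effect and Lumast Canton is at UTC+12:00.
02:45 local − 12h = 14:45 UTC (rolling into the previous day, 19 November 2025).

14:45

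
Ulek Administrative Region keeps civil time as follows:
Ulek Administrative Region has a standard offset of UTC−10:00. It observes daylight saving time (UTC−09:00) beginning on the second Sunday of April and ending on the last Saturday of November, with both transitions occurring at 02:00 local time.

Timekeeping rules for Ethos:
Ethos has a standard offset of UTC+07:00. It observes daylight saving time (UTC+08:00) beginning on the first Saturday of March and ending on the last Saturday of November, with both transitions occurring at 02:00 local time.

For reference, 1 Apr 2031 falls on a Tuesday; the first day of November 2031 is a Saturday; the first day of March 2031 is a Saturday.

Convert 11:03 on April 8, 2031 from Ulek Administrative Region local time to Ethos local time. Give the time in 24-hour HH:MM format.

1 April 2031 is a Tuesday, so the first Sunday is April 6 and the second is April 13.
1 November 2031 is a Saturday, so Saturdays fall on 1, 8, 15, 22, 29; the last is November 29.
April 8, 2031 is outside the daylight-saving period (13 April – 29 November), so Ulek Administrative Region is on standard time, UTC−10:00.
11:03 Ulek Administrative Region + 10h = 21:03 UTC.
1 March 2031 is a Saturday, so the first Saturday is March 1.
1 November 2031 is a Saturday, so Saturdays fall on 1, 8, 15, 22, 29; the last is November 29.
At the standard offset (UTC+07:00), 21:03 UTC + 7h = 04:03 Ethos standard time (rolling into the next day, 9 April 2031).
The standard-time date in Ethos, April 9, 2031, lies within the daylight-saving period (1 March – 29 November), so Ethos is on daylight time, UTC+08:00.
21:03 UTC + 8h = 05:03 Ethos (rolling into the next day, 9 April 2031).

05:03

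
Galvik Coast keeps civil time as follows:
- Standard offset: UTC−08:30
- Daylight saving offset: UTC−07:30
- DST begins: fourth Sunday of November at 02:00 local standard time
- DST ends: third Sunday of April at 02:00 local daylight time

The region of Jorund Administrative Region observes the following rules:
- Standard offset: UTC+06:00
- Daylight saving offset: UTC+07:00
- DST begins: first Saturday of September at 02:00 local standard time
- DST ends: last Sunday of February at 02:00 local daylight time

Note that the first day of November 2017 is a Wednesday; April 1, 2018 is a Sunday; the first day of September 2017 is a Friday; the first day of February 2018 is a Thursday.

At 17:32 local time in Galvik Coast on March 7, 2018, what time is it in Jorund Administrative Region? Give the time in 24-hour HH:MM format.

07:02

1 November 2017 is a Wednesday, so the first Sunday is November 5 and the fourth is November 26.
1 April 2018 is a Sunday, so the first Sunday is April 1 and the third is April 15.
Daylight saving runs 26 November 2017 – 15 April 2018; March 7, 2018 is inside that window, so Galvik Coast is at UTC−07:30.
17:32 Galvik Coast + 7h30m = 01:02 UTC (rolling into the next day, 8 March 2018).
1 September 2017 is a Friday, so the first Saturday is September 2.
1 February 2018 is a Thursday, so Sundays fall on 4, 11, 18, 25; the last is February 25.
At the standard offset (UTC+06:00), 01:02 UTC + 6h = 07:02 Jorund Administrative Region standard time.
The standard-time date in Jorund Administrative Region, March 8, 2018, does not fall between 2 September 2017 and 25 February 2018, so daylight saving is not in effect and Jorund Administrative Region is at UTC+06:00.
01:02 UTC + 6h = 07:02 Jorund Administrative Region.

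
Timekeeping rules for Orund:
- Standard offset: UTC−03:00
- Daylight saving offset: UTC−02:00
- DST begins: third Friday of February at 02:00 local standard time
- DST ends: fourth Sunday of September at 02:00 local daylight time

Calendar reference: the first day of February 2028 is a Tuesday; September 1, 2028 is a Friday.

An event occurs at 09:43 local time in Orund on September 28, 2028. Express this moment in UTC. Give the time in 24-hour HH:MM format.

12:43

1 February 2028 is a Tuesday, so the first Friday is February 4 and the third is February 18.
1 September 2028 is a Friday, so the first Sunday is September 3 and the fourth is September 24.
September 28, 2028 does not fall between 18 February and 24 September, so daylight saving is not in effect and Orund is at UTC−03:00.
09:43 local + 3h = 12:43 UTC.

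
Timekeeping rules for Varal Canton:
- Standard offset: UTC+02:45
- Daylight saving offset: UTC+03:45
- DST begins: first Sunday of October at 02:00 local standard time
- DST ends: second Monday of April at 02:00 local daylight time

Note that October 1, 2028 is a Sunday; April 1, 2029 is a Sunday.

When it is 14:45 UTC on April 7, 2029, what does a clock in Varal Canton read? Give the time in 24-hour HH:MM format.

1 October 2028 is a Sunday, so the first Sunday is October 1.
1 April 2029 is a Sunday, so the first Monday is April 2 and the second is April 9.
At the standard offset (UTC+02:45), 14:45 UTC + 2h45m = 17:30 Varal Canton standard time.
Daylight saving runs 1 October 2028 – 9 April 2029; the standard-time date in Varal Canton, April 7, 2029, is inside that window, so Varal Canton is at UTC+03:45.
14:45 UTC + 3h45m = 18:30 local.

18:30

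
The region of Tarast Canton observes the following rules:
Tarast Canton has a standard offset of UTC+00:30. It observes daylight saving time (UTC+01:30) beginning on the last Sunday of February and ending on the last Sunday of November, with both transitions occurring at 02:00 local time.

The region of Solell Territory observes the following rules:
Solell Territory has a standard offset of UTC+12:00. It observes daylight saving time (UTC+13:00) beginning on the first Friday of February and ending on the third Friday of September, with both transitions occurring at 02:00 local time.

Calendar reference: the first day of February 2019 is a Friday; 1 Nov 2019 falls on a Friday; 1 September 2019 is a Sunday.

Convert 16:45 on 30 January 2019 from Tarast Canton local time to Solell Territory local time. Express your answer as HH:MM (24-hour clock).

1 February 2019 is a Friday, so Sundays fall on 3, 10, 17, 24; the last is February 24.
1 November 2019 is a Friday, so Sundays fall on 3, 10, 17, 24; the last is November 24.
Daylight saving runs 24 February – 24 November; 30 January 2019 is outside that window, so Tarast Canton is on standard time at UTC+00:30.
16:45 Tarast Canton − 0h30m = 16:15 UTC.
1 February 2019 is a Friday, so the first Friday is February 1.
1 September 2019 is a Sunday, so the first Friday is September 6 and the third is September 20.
At the standard offset (UTC+12:00), 16:15 UTC + 12h = 04:15 Solell Territory standard time (rolling into the next day, 31 January 2019).
Daylight saving runs 1 February – 20 September; the standard-time date in Solell Territory, 31 January 2019, is outside that window, so Solell Territory is on standard time at UTC+12:00.
16:15 UTC + 12h = 04:15 Solell Territory (rolling into the next day, 31 January 2019).

04:15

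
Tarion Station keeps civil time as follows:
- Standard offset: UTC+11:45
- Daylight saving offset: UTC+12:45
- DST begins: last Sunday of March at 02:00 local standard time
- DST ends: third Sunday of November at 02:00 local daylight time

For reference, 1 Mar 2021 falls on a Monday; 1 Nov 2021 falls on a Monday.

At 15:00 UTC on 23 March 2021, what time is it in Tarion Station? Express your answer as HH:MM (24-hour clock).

1 March 2021 is a Monday, so Sundays fall on 7, 14, 21, 28; the last is March 28.
1 November 2021 is a Monday, so the first Sunday is November 7 and the third is November 21.
At the standard offset (UTC+11:45), 15:00 UTC + 11h45m = 02:45 Tarion Station standard time (rolling into the next day, 24 March 2021).
Daylight saving runs 28 March – 21 November; the standard-time date in Tarion Station, 24 March 2021, is outside that window, so Tarion Station is on standard time at UTC+11:45.
15:00 UTC + 11h45m = 02:45 local (rolling into the next day, 24 March 2021).

02:45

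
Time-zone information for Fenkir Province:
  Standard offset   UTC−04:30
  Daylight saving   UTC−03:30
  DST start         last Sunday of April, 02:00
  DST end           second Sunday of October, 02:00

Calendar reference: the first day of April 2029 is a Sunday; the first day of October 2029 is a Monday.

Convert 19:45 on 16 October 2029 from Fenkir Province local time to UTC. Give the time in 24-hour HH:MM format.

00:15

1 April 2029 is a Sunday, so Sundays fall on 1, 8, 15, 22, 29; the last is April 29.
1 October 2029 is a Monday, so the first Sunday is October 7 and the second is October 14.
16 October 2029 is outside the daylight-saving period (29 April – 14 October), so Fenkir Province is on standard time, UTC−04:30.
19:45 local + 4h30m = 00:15 UTC (rolling into the next day, 17 October 2029).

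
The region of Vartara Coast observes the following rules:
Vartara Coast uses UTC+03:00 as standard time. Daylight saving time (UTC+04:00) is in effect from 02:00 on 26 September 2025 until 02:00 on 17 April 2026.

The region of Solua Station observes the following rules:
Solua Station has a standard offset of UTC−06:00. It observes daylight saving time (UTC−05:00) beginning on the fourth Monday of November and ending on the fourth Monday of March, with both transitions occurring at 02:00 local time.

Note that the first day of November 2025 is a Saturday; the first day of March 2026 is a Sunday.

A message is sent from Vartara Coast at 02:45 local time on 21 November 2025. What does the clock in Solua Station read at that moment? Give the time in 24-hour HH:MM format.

21 November 2025 falls between 26 September 2025 and 17 April 2026, so daylight saving is in effect and Vartara Coast is at UTC+04:00.
02:45 Vartara Coast − 4h = 22:45 UTC (rolling into the previous day, 20 November 2025).
1 November 2025 is a Saturday, so the first Monday is November 3 and the fourth is November 24.
1 March 2026 is a Sunday, so the first Monday is March 2 and the fourth is March 23.
At the standard offset (UTC−06:00), 22:45 UTC − 6h = 16:45 Solua Station standard time.
Daylight saving runs 24 November 2025 – 23 March 2026; the standard-time date in Solua Station, 20 November 2025, is outside that window, so Solua Station is on standard time at UTC−06:00.
22:45 UTC − 6h = 16:45 Solua Station.

16:45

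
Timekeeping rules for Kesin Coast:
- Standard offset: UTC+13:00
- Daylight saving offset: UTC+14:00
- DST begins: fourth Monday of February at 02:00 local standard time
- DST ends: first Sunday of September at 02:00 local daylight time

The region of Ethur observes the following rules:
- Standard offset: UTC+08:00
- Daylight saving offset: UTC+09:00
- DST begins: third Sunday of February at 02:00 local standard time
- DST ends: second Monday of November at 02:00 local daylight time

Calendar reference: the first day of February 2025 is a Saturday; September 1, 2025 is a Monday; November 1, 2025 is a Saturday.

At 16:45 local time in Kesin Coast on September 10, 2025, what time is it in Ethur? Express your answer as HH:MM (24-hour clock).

1 February 2025 is a Saturday, so the first Monday is February 3 and the fourth is February 24.
1 September 2025 is a Monday, so the first Sunday is September 7.
September 10, 2025 is outside the daylight-saving period (24 February – 7 September), so Kesin Coast is on standard time, UTC+13:00.
16:45 Kesin Coast − 13h = 03:45 UTC.
1 February 2025 is a Saturday, so the first Sunday is February 2 and the third is February 16.
1 November 2025 is a Saturday, so the first Monday is November 3 and the second is November 10.
At the standard offset (UTC+08:00), 03:45 UTC + 8h = 11:45 Ethur standard time.
The standard-time date in Ethur, September 10, 2025, falls between 16 February and 10 November, so daylight saving is in effect and Ethur is at UTC+09:00.
03:45 UTC + 9h = 12:45 Ethur.

12:45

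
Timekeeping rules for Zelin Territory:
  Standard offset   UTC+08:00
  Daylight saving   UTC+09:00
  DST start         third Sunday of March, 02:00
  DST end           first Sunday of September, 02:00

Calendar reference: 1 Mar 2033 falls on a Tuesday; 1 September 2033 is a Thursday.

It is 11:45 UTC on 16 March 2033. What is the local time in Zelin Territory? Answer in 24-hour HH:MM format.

19:45

1 March 2033 is a Tuesday, so the first Sunday is March 6 and the third is March 20.
1 September 2033 is a Thursday, so the first Sunday is September 4.
At the standard offset (UTC+08:00), 11:45 UTC + 8h = 19:45 Zelin Territory standard time.
Daylight saving runs 20 March – 4 September; the standard-time date in Zelin Territory, 16 March 2033, is outside that window, so Zelin Territory is on standard time at UTC+08:00.
11:45 UTC + 8h = 19:45 local.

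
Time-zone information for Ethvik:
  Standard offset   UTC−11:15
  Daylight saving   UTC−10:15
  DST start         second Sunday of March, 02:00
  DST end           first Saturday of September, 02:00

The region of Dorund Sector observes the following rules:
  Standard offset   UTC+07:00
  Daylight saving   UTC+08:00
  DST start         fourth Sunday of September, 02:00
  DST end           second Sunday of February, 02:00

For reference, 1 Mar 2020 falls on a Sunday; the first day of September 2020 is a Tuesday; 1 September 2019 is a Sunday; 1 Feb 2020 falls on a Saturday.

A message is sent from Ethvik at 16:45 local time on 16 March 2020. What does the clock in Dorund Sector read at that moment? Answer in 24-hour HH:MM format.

10:00

1 March 2020 is a Sunday, so the first Sunday is March 1 and the second is March 8.
1 September 2020 is a Tuesday, so the first Saturday is September 5.
16 March 2020 lies within the daylight-saving period (8 March – 5 September), so Ethvik is on daylight time, UTC−10:15.
16:45 Ethvik + 10h15m = 03:00 UTC (rolling into the next day, 17 March 2020).
1 September 2019 is a Sunday, so the first Sunday is September 1 and the fourth is September 22.
1 February 2020 is a Saturday, so the first Sunday is February 2 and the second is February 9.
At the standard offset (UTC+07:00), 03:00 UTC + 7h = 10:00 Dorund Sector standard time.
The standard-time date in Dorund Sector, 17 March 2020, is outside the daylight-saving period (22 September 2019 – 9 February 2020), so Dorund Sector is on standard time, UTC+07:00.
03:00 UTC + 7h = 10:00 Dorund Sector.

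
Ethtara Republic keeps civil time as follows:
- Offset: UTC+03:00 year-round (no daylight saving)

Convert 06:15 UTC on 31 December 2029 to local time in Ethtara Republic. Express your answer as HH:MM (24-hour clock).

Ethtara Republic stays on UTC+03:00 all year.
06:15 UTC + 3h = 09:15 local.

09:15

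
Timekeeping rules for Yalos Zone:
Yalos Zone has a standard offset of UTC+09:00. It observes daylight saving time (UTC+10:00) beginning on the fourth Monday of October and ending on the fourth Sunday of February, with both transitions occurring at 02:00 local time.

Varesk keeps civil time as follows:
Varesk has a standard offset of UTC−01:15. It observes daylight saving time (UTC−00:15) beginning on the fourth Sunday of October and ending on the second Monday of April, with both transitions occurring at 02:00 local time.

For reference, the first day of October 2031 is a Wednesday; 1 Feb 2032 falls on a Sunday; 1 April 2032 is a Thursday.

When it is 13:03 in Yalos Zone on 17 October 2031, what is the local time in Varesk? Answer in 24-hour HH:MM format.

1 October 2031 is a Wednesday, so the first Monday is October 6 and the fourth is October 27.
1 February 2032 is a Sunday, so the first Sunday is February 1 and the fourth is February 22.
17 October 2031 does not fall between 27 October 2031 and 22 February 2032, so daylight saving is not in effect and Yalos Zone is at UTC+09:00.
13:03 Yalos Zone − 9h = 04:03 UTC.
1 October 2031 is a Wednesday, so the first Sunday is October 5 and the fourth is October 26.
1 April 2032 is a Thursday, so the first Monday is April 5 and the second is April 12.
At the standard offset (UTC−01:15), 04:03 UTC − 1h15m = 02:48 Varesk standard time.
The standard-time date in Varesk, 17 October 2031, is outside the daylight-saving period (26 October 2031 – 12 April 2032), so Varesk is on standard time, UTC−01:15.
04:03 UTC − 1h15m = 02:48 Varesk.

02:48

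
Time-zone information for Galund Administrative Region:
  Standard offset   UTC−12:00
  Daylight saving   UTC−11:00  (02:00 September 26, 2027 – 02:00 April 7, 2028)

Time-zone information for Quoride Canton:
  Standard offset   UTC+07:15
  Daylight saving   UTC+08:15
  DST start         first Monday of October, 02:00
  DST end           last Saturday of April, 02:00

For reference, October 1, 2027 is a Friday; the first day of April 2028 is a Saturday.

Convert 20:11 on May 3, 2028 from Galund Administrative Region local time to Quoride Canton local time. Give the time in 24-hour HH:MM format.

15:26

Daylight saving runs 26 September 2027 – 7 April 2028; May 3, 2028 is outside that window, so Galund Administrative Region is on standard time at UTC−12:00.
20:11 Galund Administrative Region + 12h = 08:11 UTC (rolling into the next day, 4 May 2028).
1 October 2027 is a Friday, so the first Monday is October 4.
1 April 2028 is a Saturday, so Saturdays fall on 1, 8, 15, 22, 29; the last is April 29.
At the standard offset (UTC+07:15), 08:11 UTC + 7h15m = 15:26 Quoride Canton standard time.
The standard-time date in Quoride Canton, May 4, 2028, does not fall between 4 October 2027 and 29 April 2028, so daylight saving is not in effect and Quoride Canton is at UTC+07:15.
08:11 UTC + 7h15m = 15:26 Quoride Canton.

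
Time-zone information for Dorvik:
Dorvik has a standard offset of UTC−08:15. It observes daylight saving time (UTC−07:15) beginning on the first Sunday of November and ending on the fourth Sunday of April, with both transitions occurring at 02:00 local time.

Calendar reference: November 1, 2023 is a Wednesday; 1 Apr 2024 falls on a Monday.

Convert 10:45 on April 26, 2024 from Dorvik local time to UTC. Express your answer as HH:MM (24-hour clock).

1 November 2023 is a Wednesday, so the first Sunday is November 5.
1 April 2024 is a Monday, so the first Sunday is April 7 and the fourth is April 28.
Daylight saving runs 5 November 2023 – 28 April 2024; April 26, 2024 is inside that window, so Dorvik is at UTC−07:15.
10:45 local + 7h15m = 18:00 UTC.

18:00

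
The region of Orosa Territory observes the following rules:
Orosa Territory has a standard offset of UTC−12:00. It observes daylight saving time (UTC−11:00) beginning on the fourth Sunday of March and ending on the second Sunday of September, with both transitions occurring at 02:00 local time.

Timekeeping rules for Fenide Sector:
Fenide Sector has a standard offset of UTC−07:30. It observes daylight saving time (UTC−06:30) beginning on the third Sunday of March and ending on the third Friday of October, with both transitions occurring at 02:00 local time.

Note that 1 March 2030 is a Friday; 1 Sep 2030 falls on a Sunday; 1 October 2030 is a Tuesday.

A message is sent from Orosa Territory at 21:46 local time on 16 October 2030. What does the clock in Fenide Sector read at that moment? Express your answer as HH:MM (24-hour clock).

03:16

1 March 2030 is a Friday, so the first Sunday is March 3 and the fourth is March 24.
1 September 2030 is a Sunday, so the first Sunday is September 1 and the second is September 8.
Daylight saving runs 24 March – 8 September; 16 October 2030 is outside that window, so Orosa Territory is on standard time at UTC−12:00.
21:46 Orosa Territory + 12h = 09:46 UTC (rolling into the next day, 17 October 2030).
1 March 2030 is a Friday, so the first Sunday is March 3 and the third is March 17.
1 October 2030 is a Tuesday, so the first Friday is October 4 and the third is October 18.
At the standard offset (UTC−07:30), 09:46 UTC − 7h30m = 02:16 Fenide Sector standard time.
The standard-time date in Fenide Sector, 17 October 2030, lies within the daylight-saving period (17 March – 18 October), so Fenide Sector is on daylight time, UTC−06:30.
09:46 UTC − 6h30m = 03:16 Fenide Sector.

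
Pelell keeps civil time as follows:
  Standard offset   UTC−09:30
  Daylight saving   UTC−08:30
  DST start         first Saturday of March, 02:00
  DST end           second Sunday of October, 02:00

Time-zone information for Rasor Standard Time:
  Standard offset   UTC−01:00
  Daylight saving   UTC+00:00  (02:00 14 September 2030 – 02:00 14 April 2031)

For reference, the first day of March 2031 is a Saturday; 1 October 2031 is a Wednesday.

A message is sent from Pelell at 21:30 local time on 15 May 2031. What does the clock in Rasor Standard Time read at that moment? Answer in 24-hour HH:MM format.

05:00

1 March 2031 is a Saturday, so the first Saturday is March 1.
1 October 2031 is a Wednesday, so the first Sunday is October 5 and the second is October 12.
Daylight saving runs 1 March – 12 October; 15 May 2031 is inside that window, so Pelell is at UTC−08:30.
21:30 Pelell + 8h30m = 06:00 UTC (rolling into the next day, 16 May 2031).
At the standard offset (UTC−01:00), 06:00 UTC − 1h = 05:00 Rasor Standard Time standard time.
The standard-time date in Rasor Standard Time, 16 May 2031, does not fall between 14 September 2030 and 14 April 2031, so daylight saving is not in effect and Rasor Standard Time is at UTC−01:00.
06:00 UTC − 1h = 05:00 Rasor Standard Time.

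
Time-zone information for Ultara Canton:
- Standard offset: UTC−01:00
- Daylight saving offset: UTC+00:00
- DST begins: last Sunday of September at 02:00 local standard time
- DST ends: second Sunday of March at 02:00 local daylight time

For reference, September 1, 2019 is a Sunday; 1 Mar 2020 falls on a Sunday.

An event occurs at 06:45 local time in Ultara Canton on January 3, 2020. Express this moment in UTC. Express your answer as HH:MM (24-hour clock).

1 September 2019 is a Sunday, so Sundays fall on 1, 8, 15, 22, 29; the last is September 29.
1 March 2020 is a Sunday, so the first Sunday is March 1 and the second is March 8.
Daylight saving runs 29 September 2019 – 8 March 2020; January 3, 2020 is inside that window, so Ultara Canton is at UTC+00:00.
06:45 local − 0h = 06:45 UTC.

06:45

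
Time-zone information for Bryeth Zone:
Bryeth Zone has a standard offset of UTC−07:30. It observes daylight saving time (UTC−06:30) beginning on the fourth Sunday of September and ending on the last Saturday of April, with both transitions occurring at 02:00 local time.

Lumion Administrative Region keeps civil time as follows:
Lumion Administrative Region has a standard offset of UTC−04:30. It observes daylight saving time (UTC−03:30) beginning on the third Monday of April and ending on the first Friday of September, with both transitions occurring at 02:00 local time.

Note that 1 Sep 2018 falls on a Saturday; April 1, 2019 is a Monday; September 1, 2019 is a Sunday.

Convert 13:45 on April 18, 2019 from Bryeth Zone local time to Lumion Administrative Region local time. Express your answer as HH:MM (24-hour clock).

16:45

1 September 2018 is a Saturday, so the first Sunday is September 2 and the fourth is September 23.
1 April 2019 is a Monday, so Saturdays fall on 6, 13, 20, 27; the last is April 27.
Daylight saving runs 23 September 2018 – 27 April 2019; April 18, 2019 is inside that window, so Bryeth Zone is at UTC−06:30.
13:45 Bryeth Zone + 6h30m = 20:15 UTC.
1 April 2019 is a Monday, so the first Monday is April 1 and the third is April 15.
1 September 2019 is a Sunday, so the first Friday is September 6.
At the standard offset (UTC−04:30), 20:15 UTC − 4h30m = 15:45 Lumion Administrative Region standard time.
The standard-time date in Lumion Administrative Region, April 18, 2019, falls between 15 April and 6 September, so daylight saving is in effect and Lumion Administrative Region is at UTC−03:30.
20:15 UTC − 3h30m = 16:45 Lumion Administrative Region.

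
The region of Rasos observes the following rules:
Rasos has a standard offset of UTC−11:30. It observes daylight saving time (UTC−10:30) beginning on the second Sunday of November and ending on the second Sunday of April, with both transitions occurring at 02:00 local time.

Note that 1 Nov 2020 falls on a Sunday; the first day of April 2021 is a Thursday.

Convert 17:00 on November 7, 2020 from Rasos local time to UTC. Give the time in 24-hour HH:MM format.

04:30

1 November 2020 is a Sunday, so the first Sunday is November 1 and the second is November 8.
1 April 2021 is a Thursday, so the first Sunday is April 4 and the second is April 11.
November 7, 2020 is outside the daylight-saving period (8 November 2020 – 11 April 2021), so Rasos is on standard time, UTC−11:30.
17:00 local + 11h30m = 04:30 UTC (rolling into the next day, 8 November 2020).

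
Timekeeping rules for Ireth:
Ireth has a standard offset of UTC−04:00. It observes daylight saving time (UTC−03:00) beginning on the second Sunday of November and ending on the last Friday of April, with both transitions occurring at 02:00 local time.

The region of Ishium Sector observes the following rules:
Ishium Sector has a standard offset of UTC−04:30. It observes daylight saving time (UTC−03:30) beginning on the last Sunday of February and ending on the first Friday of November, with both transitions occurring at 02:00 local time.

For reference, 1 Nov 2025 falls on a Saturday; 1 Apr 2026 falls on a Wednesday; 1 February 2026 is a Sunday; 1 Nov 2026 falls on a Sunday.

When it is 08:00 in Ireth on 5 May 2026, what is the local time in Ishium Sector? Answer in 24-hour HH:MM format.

08:30

1 November 2025 is a Saturday, so the first Sunday is November 2 and the second is November 9.
1 April 2026 is a Wednesday, so Fridays fall on 3, 10, 17, 24; the last is April 24.
Daylight saving runs 9 November 2025 – 24 April 2026; 5 May 2026 is outside that window, so Ireth is on standard time at UTC−04:00.
08:00 Ireth + 4h = 12:00 UTC.
1 February 2026 is a Sunday, so Sundays fall on 1, 8, 15, 22; the last is February 22.
1 November 2026 is a Sunday, so the first Friday is November 6.
At the standard offset (UTC−04:30), 12:00 UTC − 4h30m = 07:30 Ishium Sector standard time.
Daylight saving runs 22 February – 6 November; the standard-time date in Ishium Sector, 5 May 2026, is inside that window, so Ishium Sector is at UTC−03:30.
12:00 UTC − 3h30m = 08:30 Ishium Sector.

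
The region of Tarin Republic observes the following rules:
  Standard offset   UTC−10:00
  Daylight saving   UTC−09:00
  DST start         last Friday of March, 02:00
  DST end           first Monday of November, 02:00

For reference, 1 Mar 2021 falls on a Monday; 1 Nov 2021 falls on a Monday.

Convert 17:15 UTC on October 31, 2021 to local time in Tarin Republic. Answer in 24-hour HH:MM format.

1 March 2021 is a Monday, so Fridays fall on 5, 12, 19, 26; the last is March 26.
1 November 2021 is a Monday, so the first Monday is November 1.
At the standard offset (UTC−10:00), 17:15 UTC − 10h = 07:15 Tarin Republic standard time.
The standard-time date in Tarin Republic, October 31, 2021, lies within the daylight-saving period (26 March – 1 November), so Tarin Republic is on daylight time, UTC−09:00.
17:15 UTC − 9h = 08:15 local.

08:15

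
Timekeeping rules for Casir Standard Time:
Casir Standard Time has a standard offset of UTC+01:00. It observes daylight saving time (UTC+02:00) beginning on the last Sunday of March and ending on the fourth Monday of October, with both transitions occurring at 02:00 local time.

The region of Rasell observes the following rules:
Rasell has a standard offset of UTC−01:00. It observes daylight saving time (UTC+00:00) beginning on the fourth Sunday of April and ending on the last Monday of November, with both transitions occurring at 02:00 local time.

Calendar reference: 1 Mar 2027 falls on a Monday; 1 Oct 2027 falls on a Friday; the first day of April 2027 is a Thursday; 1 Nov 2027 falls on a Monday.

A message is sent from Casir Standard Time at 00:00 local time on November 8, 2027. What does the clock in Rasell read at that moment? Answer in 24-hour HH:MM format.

23:00

1 March 2027 is a Monday, so Sundays fall on 7, 14, 21, 28; the last is March 28.
1 October 2027 is a Friday, so the first Monday is October 4 and the fourth is October 25.
Daylight saving runs 28 March – 25 October; November 8, 2027 is outside that window, so Casir Standard Time is on standard time at UTC+01:00.
00:00 Casir Standard Time − 1h = 23:00 UTC (rolling into the previous day, 7 November 2027).
1 April 2027 is a Thursday, so the first Sunday is April 4 and the fourth is April 25.
1 November 2027 is a Monday, so Mondays fall on 1, 8, 15, 22, 29; the last is November 29.
At the standard offset (UTC−01:00), 23:00 UTC − 1h = 22:00 Rasell standard time.
The standard-time date in Rasell, November 7, 2027, lies within the daylight-saving period (25 April – 29 November), so Rasell is on daylight time, UTC+00:00.
23:00 UTC + 0h = 23:00 Rasell.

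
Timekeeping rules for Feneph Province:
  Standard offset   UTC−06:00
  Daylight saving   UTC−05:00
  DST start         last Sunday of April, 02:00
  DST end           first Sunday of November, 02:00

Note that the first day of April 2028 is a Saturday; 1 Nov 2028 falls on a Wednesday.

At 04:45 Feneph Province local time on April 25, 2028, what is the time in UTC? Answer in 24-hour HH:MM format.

1 April 2028 is a Saturday, so Sundays fall on 2, 9, 16, 23, 30; the last is April 30.
1 November 2028 is a Wednesday, so the first Sunday is November 5.
April 25, 2028 is outside the daylight-saving period (30 April – 5 November), so Feneph Province is on standard time, UTC−06:00.
04:45 local + 6h = 10:45 UTC.

10:45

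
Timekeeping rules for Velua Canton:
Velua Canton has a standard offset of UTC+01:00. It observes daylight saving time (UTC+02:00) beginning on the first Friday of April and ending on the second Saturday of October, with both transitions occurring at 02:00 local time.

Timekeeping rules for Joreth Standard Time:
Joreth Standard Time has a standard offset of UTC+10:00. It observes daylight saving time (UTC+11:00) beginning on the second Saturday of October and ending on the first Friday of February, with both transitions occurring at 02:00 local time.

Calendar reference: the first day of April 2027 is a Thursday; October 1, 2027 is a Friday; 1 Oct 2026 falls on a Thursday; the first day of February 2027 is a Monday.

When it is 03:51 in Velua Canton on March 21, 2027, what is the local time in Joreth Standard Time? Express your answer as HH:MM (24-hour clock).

12:51

1 April 2027 is a Thursday, so the first Friday is April 2.
1 October 2027 is a Friday, so the first Saturday is October 2 and the second is October 9.
March 21, 2027 is outside the daylight-saving period (2 April – 9 October), so Velua Canton is on standard time, UTC+01:00.
03:51 Velua Canton − 1h = 02:51 UTC.
1 October 2026 is a Thursday, so the first Saturday is October 3 and the second is October 10.
1 February 2027 is a Monday, so the first Friday is February 5.
At the standard offset (UTC+10:00), 02:51 UTC + 10h = 12:51 Joreth Standard Time standard time.
The standard-time date in Joreth Standard Time, March 21, 2027, does not fall between 10 October 2026 and 5 February 2027, so daylight saving is not in effect and Joreth Standard Time is at UTC+10:00.
02:51 UTC + 10h = 12:51 Joreth Standard Time.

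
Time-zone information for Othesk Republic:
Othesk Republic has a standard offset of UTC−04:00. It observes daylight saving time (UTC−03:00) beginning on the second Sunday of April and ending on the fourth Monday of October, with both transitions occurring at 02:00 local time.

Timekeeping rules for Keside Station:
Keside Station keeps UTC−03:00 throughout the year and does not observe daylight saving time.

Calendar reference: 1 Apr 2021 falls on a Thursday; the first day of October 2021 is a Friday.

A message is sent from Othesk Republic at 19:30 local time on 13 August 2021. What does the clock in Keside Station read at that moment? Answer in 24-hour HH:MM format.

19:30

1 April 2021 is a Thursday, so the first Sunday is April 4 and the second is April 11.
1 October 2021 is a Friday, so the first Monday is October 4 and the fourth is October 25.
13 August 2021 falls between 11 April and 25 October, so daylight saving is in effect and Othesk Republic is at UTC−03:00.
19:30 Othesk Republic + 3h = 22:30 UTC.
Keside Station has no daylight saving, so its offset is UTC−03:00 year-round.
22:30 UTC − 3h = 19:30 Keside Station.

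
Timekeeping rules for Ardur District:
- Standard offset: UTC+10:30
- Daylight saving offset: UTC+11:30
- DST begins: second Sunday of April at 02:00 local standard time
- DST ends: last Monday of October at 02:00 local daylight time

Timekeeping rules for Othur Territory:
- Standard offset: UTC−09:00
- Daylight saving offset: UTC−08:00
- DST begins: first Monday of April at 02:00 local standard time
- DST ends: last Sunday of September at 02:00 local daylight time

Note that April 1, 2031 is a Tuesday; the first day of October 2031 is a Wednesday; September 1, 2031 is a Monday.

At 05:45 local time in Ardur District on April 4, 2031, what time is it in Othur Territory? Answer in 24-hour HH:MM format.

1 April 2031 is a Tuesday, so the first Sunday is April 6 and the second is April 13.
1 October 2031 is a Wednesday, so Mondays fall on 6, 13, 20, 27; the last is October 27.
Daylight saving runs 13 April – 27 October; April 4, 2031 is outside that window, so Ardur District is on standard time at UTC+10:30.
05:45 Ardur District − 10h30m = 19:15 UTC (rolling into the previous day, 3 April 2031).
1 April 2031 is a Tuesday, so the first Monday is April 7.
1 September 2031 is a Monday, so Sundays fall on 7, 14, 21, 28; the last is September 28.
At the standard offset (UTC−09:00), 19:15 UTC − 9h = 10:15 Othur Territory standard time.
The standard-time date in Othur Territory, April 3, 2031, is outside the daylight-saving period (7 April – 28 September), so Othur Territory is on standard time, UTC−09:00.
19:15 UTC − 9h = 10:15 Othur Territory.

10:15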